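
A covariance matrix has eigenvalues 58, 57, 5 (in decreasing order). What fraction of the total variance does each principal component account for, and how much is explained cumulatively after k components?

Step 1 — total variance = trace(Sigma) = Σ λ_i = 58 + 57 + 5 = 120.

Step 2 — fraction explained by component i = λ_i / Σ λ:
  PC1: 58/120 = 0.4833
  PC2: 57/120 = 0.475
  PC3: 5/120 = 0.0417

Step 3 — cumulative fraction after k components = (λ_1 + ... + λ_k) / Σ λ:
  k = 1: 58/120 = 0.4833
  k = 2: (58 + 57)/120 = 115/120 = 0.9583
  k = 3: (58 + 57 + 5)/120 = 120/120 = 1

Summary (fraction, with percent):

explained: PC1 0.4833 (48.33%), PC2 0.475 (47.5%), PC3 0.0417 (4.17%);  cumulative: 0.4833, 0.9583, 1


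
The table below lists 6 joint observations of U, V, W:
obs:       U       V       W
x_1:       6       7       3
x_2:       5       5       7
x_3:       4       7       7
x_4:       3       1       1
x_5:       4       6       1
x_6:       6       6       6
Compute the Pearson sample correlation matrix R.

Step 1 — column means:
  mean(U) = (6 + 5 + 4 + 3 + 4 + 6) / 6 = 28/6 = 4.6667
  mean(V) = (7 + 5 + 7 + 1 + 6 + 6) / 6 = 32/6 = 5.3333
  mean(W) = (3 + 7 + 7 + 1 + 1 + 6) / 6 = 25/6 = 4.1667

Step 2 — sample variances and covariances s[i,j] = (1/(n-1)) · Σ_k (x_{k,i} - mean_i) · (x_{k,j} - mean_j), with n-1 = 5:
  s[U,U] = ((1.3333)·(1.3333) + (0.3333)·(0.3333) + (-0.6667)·(-0.6667) + (-1.6667)·(-1.6667) + (-0.6667)·(-0.6667) + (1.3333)·(1.3333)) / 5 = 7.3333/5 = 1.4667
  s[U,V] = ((1.3333)·(1.6667) + (0.3333)·(-0.3333) + (-0.6667)·(1.6667) + (-1.6667)·(-4.3333) + (-0.6667)·(0.6667) + (1.3333)·(0.6667)) / 5 = 8.6667/5 = 1.7333
  s[U,W] = ((1.3333)·(-1.1667) + (0.3333)·(2.8333) + (-0.6667)·(2.8333) + (-1.6667)·(-3.1667) + (-0.6667)·(-3.1667) + (1.3333)·(1.8333)) / 5 = 7.3333/5 = 1.4667
  s[V,V] = ((1.6667)·(1.6667) + (-0.3333)·(-0.3333) + (1.6667)·(1.6667) + (-4.3333)·(-4.3333) + (0.6667)·(0.6667) + (0.6667)·(0.6667)) / 5 = 25.3333/5 = 5.0667
  s[V,W] = ((1.6667)·(-1.1667) + (-0.3333)·(2.8333) + (1.6667)·(2.8333) + (-4.3333)·(-3.1667) + (0.6667)·(-3.1667) + (0.6667)·(1.8333)) / 5 = 14.6667/5 = 2.9333
  s[W,W] = ((-1.1667)·(-1.1667) + (2.8333)·(2.8333) + (2.8333)·(2.8333) + (-3.1667)·(-3.1667) + (-3.1667)·(-3.1667) + (1.8333)·(1.8333)) / 5 = 40.8333/5 = 8.1667
  Sample standard deviations s_i = √(s[i,i]):
  s(U) = √(1.4667) = 1.2111
  s(V) = √(5.0667) = 2.2509
  s(W) = √(8.1667) = 2.8577

Step 3 — r_{ij} = s_{ij} / (s_i · s_j):
  r[U,U] = 1 (diagonal).
  r[U,V] = 1.7333 / (1.2111 · 2.2509) = 1.7333 / 2.726 = 0.6359
  r[U,W] = 1.4667 / (1.2111 · 2.8577) = 1.4667 / 3.4609 = 0.4238
  r[V,V] = 1 (diagonal).
  r[V,W] = 2.9333 / (2.2509 · 2.8577) = 2.9333 / 6.4326 = 0.456
  r[W,W] = 1 (diagonal).

R is symmetric with unit diagonal. Assembling:

R = [[1, 0.6359, 0.4238],
 [0.6359, 1, 0.456],
 [0.4238, 0.456, 1]]


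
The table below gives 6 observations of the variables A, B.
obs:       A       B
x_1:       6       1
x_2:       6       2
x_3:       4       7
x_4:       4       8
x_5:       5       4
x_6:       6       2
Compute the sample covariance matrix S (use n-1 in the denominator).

Step 1 — column means:
  mean(A) = (6 + 6 + 4 + 4 + 5 + 6) / 6 = 31/6 = 5.1667
  mean(B) = (1 + 2 + 7 + 8 + 4 + 2) / 6 = 24/6 = 4

Step 2 — sample covariance S[i,j] = (1/(n-1)) · Σ_k (x_{k,i} - mean_i) · (x_{k,j} - mean_j), with n-1 = 5.
  S[A,A] = ((0.8333)·(0.8333) + (0.8333)·(0.8333) + (-1.1667)·(-1.1667) + (-1.1667)·(-1.1667) + (-0.1667)·(-0.1667) + (0.8333)·(0.8333)) / 5 = 4.8333/5 = 0.9667
  S[A,B] = ((0.8333)·(-3) + (0.8333)·(-2) + (-1.1667)·(3) + (-1.1667)·(4) + (-0.1667)·(0) + (0.8333)·(-2)) / 5 = -14/5 = -2.8
  S[B,B] = ((-3)·(-3) + (-2)·(-2) + (3)·(3) + (4)·(4) + (0)·(0) + (-2)·(-2)) / 5 = 42/5 = 8.4

S is symmetric (S[j,i] = S[i,j]). Assembling:

S = [[0.9667, -2.8],
 [-2.8, 8.4]]


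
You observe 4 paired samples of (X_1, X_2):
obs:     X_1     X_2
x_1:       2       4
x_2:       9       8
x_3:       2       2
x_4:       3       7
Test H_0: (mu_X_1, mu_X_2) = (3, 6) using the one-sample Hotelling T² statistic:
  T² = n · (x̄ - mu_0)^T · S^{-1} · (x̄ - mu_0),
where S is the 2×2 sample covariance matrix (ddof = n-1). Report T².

Step 1 — sample mean vector:
  mean(X_1) = (2 + 9 + 2 + 3) / 4 = 16/4 = 4
  mean(X_2) = (4 + 8 + 2 + 7) / 4 = 21/4 = 5.25
  x̄ = (4, 5.25),  deviation x̄ - mu_0 = (4, 5.25) - (3, 6) = (1, -0.75).

Step 2 — sample covariance matrix, S[i,j] = (1/(n-1)) · Σ_k (x_{k,i} - mean_i) · (x_{k,j} - mean_j), divisor n-1 = 3:
  S[X_1,X_1] = ((-2)·(-2) + (5)·(5) + (-2)·(-2) + (-1)·(-1)) / 3 = 34/3 = 11.3333
  S[X_1,X_2] = ((-2)·(-1.25) + (5)·(2.75) + (-2)·(-3.25) + (-1)·(1.75)) / 3 = 21/3 = 7
  S[X_2,X_2] = ((-1.25)·(-1.25) + (2.75)·(2.75) + (-3.25)·(-3.25) + (1.75)·(1.75)) / 3 = 22.75/3 = 7.5833
  S = [[11.3333, 7],
 [7, 7.5833]].

Step 3 — invert S. det(S) = 11.3333·7.5833 - (7)² = 36.9444.
  S^{-1} = (1/det) · [[d, -b], [-b, a]] = [[0.2053, -0.1895],
 [-0.1895, 0.3068]].

Step 4 — quadratic form (x̄ - mu_0)^T · S^{-1} · (x̄ - mu_0):
  S^{-1} · (x̄ - mu_0) = (0.3474, -0.4195),
  (x̄ - mu_0)^T · [...] = (1)·(0.3474) + (-0.75)·(-0.4195) = 0.662.

Step 5 — scale by n: T² = 4 · 0.662 = 2.6481.

T² ≈ 2.6481


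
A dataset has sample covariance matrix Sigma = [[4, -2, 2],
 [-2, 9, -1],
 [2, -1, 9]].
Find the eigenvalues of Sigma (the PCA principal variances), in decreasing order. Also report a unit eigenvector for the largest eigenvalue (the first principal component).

Step 1 — characteristic polynomial p(λ) = det(λI - Sigma) = λ³ - tr·λ² + c_1·λ - det, where tr = trace, c_1 = sum of the principal 2×2 minors, det = det(Sigma):
  tr = 4 + 9 + 9 = 22,
  c_1 = (4·9 - (-2)²) + (4·9 - (2)²) + (9·9 - (-1)²) = 32 + 32 + 80 = 144,
  det = 4·(9·9 - (-1)²) - (-2)·((-2)·9 - (-1)·(2)) + (2)·((-2)·(-1) - 9·(2)) = 4·(80) - (-2)·(-16) + (2)·(-16) = 256.
  So p(λ) = λ³ - 22λ² + 144λ - 256.
Step 2 — look for an integer root (rational root theorem: any rational root is an integer divisor of 256). Testing λ = 8:
  p(8) = 512 - 1408 + 1152 - 256 = 0  ✓
  Dividing out (λ - 8): p(λ) = (λ - 8)(λ² - 14λ + 32).
Step 3 — remaining eigenvalues from the quadratic λ² - 14λ + 32 = 0:
  Δ = 14² - 4·32 = 196 - 128 = 68,  λ = (14 ± √68)/2 = (14 ± 8.2462)/2 ≈ 11.1231 or 2.8769.
  Sorted: λ_1 = 11.1231,  λ_2 = 8,  λ_3 = 2.8769  (check: sum = 22 = tr ✓).

Step 4 — unit eigenvector for λ_1 ≈ 11.1231: v spans the null space of (Sigma - λ_1 I), whose rows are
  r_1 = (-7.1231, -2, 2),  r_2 = (-2, -2.1231, -1),  r_3 = (2, -1, -2.1231).
  v is orthogonal to every row, so take v ∝ r_1 × r_2 = ((-2)·(-1) - (2)·(-2.1231), (2)·(-2) - (-7.1231)·(-1), (-7.1231)·(-2.1231) - (-2)·(-2)) ≈ (6.2462, -11.1231, 11.1231).
  Let u = (6.2462, -11.1231, 11.1231).
  ||u|| = √((6.2462)² + (-11.1231)² + (11.1231)²) = √(286.4621) ≈ 16.9252,  v_1 = u/||u|| ≈ (0.369, -0.6572, 0.6572) (||v_1|| = 1).

λ_1 = 11.1231,  λ_2 = 8,  λ_3 = 2.8769;  v_1 ≈ (0.369, -0.6572, 0.6572)


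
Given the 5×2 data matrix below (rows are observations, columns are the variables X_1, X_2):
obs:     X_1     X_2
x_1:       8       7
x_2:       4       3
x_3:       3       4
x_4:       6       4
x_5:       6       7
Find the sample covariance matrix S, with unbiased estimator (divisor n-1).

Step 1 — column means:
  mean(X_1) = (8 + 4 + 3 + 6 + 6) / 5 = 27/5 = 5.4
  mean(X_2) = (7 + 3 + 4 + 4 + 7) / 5 = 25/5 = 5

Step 2 — sample covariance S[i,j] = (1/(n-1)) · Σ_k (x_{k,i} - mean_i) · (x_{k,j} - mean_j), with n-1 = 4.
  S[X_1,X_1] = ((2.6)·(2.6) + (-1.4)·(-1.4) + (-2.4)·(-2.4) + (0.6)·(0.6) + (0.6)·(0.6)) / 4 = 15.2/4 = 3.8
  S[X_1,X_2] = ((2.6)·(2) + (-1.4)·(-2) + (-2.4)·(-1) + (0.6)·(-1) + (0.6)·(2)) / 4 = 11/4 = 2.75
  S[X_2,X_2] = ((2)·(2) + (-2)·(-2) + (-1)·(-1) + (-1)·(-1) + (2)·(2)) / 4 = 14/4 = 3.5

S is symmetric (S[j,i] = S[i,j]). Assembling:

S = [[3.8, 2.75],
 [2.75, 3.5]]


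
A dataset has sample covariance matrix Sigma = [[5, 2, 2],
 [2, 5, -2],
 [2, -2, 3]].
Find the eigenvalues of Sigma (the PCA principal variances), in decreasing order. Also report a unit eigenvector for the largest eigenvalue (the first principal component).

Step 1 — characteristic polynomial p(λ) = det(λI - Sigma) = λ³ - tr·λ² + c_1·λ - det, where tr = trace, c_1 = sum of the principal 2×2 minors, det = det(Sigma):
  tr = 5 + 5 + 3 = 13,
  c_1 = (5·5 - (2)²) + (5·3 - (2)²) + (5·3 - (-2)²) = 21 + 11 + 11 = 43,
  det = 5·(5·3 - (-2)²) - (2)·((2)·3 - (-2)·(2)) + (2)·((2)·(-2) - 5·(2)) = 5·(11) - (2)·(10) + (2)·(-14) = 7.
  So p(λ) = λ³ - 13λ² + 43λ - 7.
Step 2 — look for an integer root (rational root theorem: any rational root is an integer divisor of 7). Testing λ = 7:
  p(7) = 343 - 637 + 301 - 7 = 0  ✓
  Dividing out (λ - 7): p(λ) = (λ - 7)(λ² - 6λ + 1).
Step 3 — remaining eigenvalues from the quadratic λ² - 6λ + 1 = 0:
  Δ = 6² - 4·1 = 36 - 4 = 32,  λ = (6 ± √32)/2 = (6 ± 5.6569)/2 ≈ 5.8284 or 0.1716.
  Sorted: λ_1 = 7,  λ_2 = 5.8284,  λ_3 = 0.1716  (check: sum = 13 = tr ✓).

Step 4 — unit eigenvector for λ_1 = 7: v spans the null space of (Sigma - λ_1 I), whose rows are
  r_1 = (-2, 2, 2),  r_2 = (2, -2, -2),  r_3 = (2, -2, -4).
  v is orthogonal to every row, so take v ∝ r_1 × r_3 = ((2)·(-4) - (2)·(-2), (2)·(2) - (-2)·(-4), (-2)·(-2) - (2)·(2)) = (-4, -4, 0).
  Rescale (divide by 4; multiply by -1 so the first nonzero entry is positive): u = (1, 1, 0).
  ||u|| = √((1)² + (1)² + (0)²) = √(2) ≈ 1.4142,  v_1 = u/||u|| ≈ (0.7071, 0.7071, 0) (||v_1|| = 1).

λ_1 = 7,  λ_2 = 5.8284,  λ_3 = 0.1716;  v_1 ≈ (0.7071, 0.7071, 0)


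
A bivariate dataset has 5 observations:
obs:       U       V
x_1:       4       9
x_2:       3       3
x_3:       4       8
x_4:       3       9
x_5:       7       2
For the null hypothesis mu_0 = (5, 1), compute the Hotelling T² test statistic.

Step 1 — sample mean vector:
  mean(U) = (4 + 3 + 4 + 3 + 7) / 5 = 21/5 = 4.2
  mean(V) = (9 + 3 + 8 + 9 + 2) / 5 = 31/5 = 6.2
  x̄ = (4.2, 6.2),  deviation x̄ - mu_0 = (4.2, 6.2) - (5, 1) = (-0.8, 5.2).

Step 2 — sample covariance matrix, S[i,j] = (1/(n-1)) · Σ_k (x_{k,i} - mean_i) · (x_{k,j} - mean_j), divisor n-1 = 4:
  S[U,U] = ((-0.2)·(-0.2) + (-1.2)·(-1.2) + (-0.2)·(-0.2) + (-1.2)·(-1.2) + (2.8)·(2.8)) / 4 = 10.8/4 = 2.7
  S[U,V] = ((-0.2)·(2.8) + (-1.2)·(-3.2) + (-0.2)·(1.8) + (-1.2)·(2.8) + (2.8)·(-4.2)) / 4 = -12.2/4 = -3.05
  S[V,V] = ((2.8)·(2.8) + (-3.2)·(-3.2) + (1.8)·(1.8) + (2.8)·(2.8) + (-4.2)·(-4.2)) / 4 = 46.8/4 = 11.7
  S = [[2.7, -3.05],
 [-3.05, 11.7]].

Step 3 — invert S. det(S) = 2.7·11.7 - (-3.05)² = 22.2875.
  S^{-1} = (1/det) · [[d, -b], [-b, a]] = [[0.525, 0.1368],
 [0.1368, 0.1211]].

Step 4 — quadratic form (x̄ - mu_0)^T · S^{-1} · (x̄ - mu_0):
  S^{-1} · (x̄ - mu_0) = (0.2916, 0.5205),
  (x̄ - mu_0)^T · [...] = (-0.8)·(0.2916) + (5.2)·(0.5205) = 2.4731.

Step 5 — scale by n: T² = 5 · 2.4731 = 12.3657.

T² ≈ 12.3657


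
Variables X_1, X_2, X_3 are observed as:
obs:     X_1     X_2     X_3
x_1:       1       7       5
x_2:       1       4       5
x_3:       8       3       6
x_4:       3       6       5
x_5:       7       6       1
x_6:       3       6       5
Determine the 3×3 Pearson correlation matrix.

Step 1 — column means:
  mean(X_1) = (1 + 1 + 8 + 3 + 7 + 3) / 6 = 23/6 = 3.8333
  mean(X_2) = (7 + 4 + 3 + 6 + 6 + 6) / 6 = 32/6 = 5.3333
  mean(X_3) = (5 + 5 + 6 + 5 + 1 + 5) / 6 = 27/6 = 4.5

Step 2 — sample variances and covariances s[i,j] = (1/(n-1)) · Σ_k (x_{k,i} - mean_i) · (x_{k,j} - mean_j), with n-1 = 5:
  s[X_1,X_1] = ((-2.8333)·(-2.8333) + (-2.8333)·(-2.8333) + (4.1667)·(4.1667) + (-0.8333)·(-0.8333) + (3.1667)·(3.1667) + (-0.8333)·(-0.8333)) / 5 = 44.8333/5 = 8.9667
  s[X_1,X_2] = ((-2.8333)·(1.6667) + (-2.8333)·(-1.3333) + (4.1667)·(-2.3333) + (-0.8333)·(0.6667) + (3.1667)·(0.6667) + (-0.8333)·(0.6667)) / 5 = -9.6667/5 = -1.9333
  s[X_1,X_3] = ((-2.8333)·(0.5) + (-2.8333)·(0.5) + (4.1667)·(1.5) + (-0.8333)·(0.5) + (3.1667)·(-3.5) + (-0.8333)·(0.5)) / 5 = -8.5/5 = -1.7
  s[X_2,X_2] = ((1.6667)·(1.6667) + (-1.3333)·(-1.3333) + (-2.3333)·(-2.3333) + (0.6667)·(0.6667) + (0.6667)·(0.6667) + (0.6667)·(0.6667)) / 5 = 11.3333/5 = 2.2667
  s[X_2,X_3] = ((1.6667)·(0.5) + (-1.3333)·(0.5) + (-2.3333)·(1.5) + (0.6667)·(0.5) + (0.6667)·(-3.5) + (0.6667)·(0.5)) / 5 = -5/5 = -1
  s[X_3,X_3] = ((0.5)·(0.5) + (0.5)·(0.5) + (1.5)·(1.5) + (0.5)·(0.5) + (-3.5)·(-3.5) + (0.5)·(0.5)) / 5 = 15.5/5 = 3.1
  Sample standard deviations s_i = √(s[i,i]):
  s(X_1) = √(8.9667) = 2.9944
  s(X_2) = √(2.2667) = 1.5055
  s(X_3) = √(3.1) = 1.7607

Step 3 — r_{ij} = s_{ij} / (s_i · s_j):
  r[X_1,X_1] = 1 (diagonal).
  r[X_1,X_2] = -1.9333 / (2.9944 · 1.5055) = -1.9333 / 4.5083 = -0.4288
  r[X_1,X_3] = -1.7 / (2.9944 · 1.7607) = -1.7 / 5.2723 = -0.3224
  r[X_2,X_2] = 1 (diagonal).
  r[X_2,X_3] = -1 / (1.5055 · 1.7607) = -1 / 2.6508 = -0.3772
  r[X_3,X_3] = 1 (diagonal).

R is symmetric with unit diagonal. Assembling:

R = [[1, -0.4288, -0.3224],
 [-0.4288, 1, -0.3772],
 [-0.3224, -0.3772, 1]]


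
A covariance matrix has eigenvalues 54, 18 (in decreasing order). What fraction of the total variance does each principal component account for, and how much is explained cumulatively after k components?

Step 1 — total variance = trace(Sigma) = Σ λ_i = 54 + 18 = 72.

Step 2 — fraction explained by component i = λ_i / Σ λ:
  PC1: 54/72 = 0.75
  PC2: 18/72 = 0.25

Step 3 — cumulative fraction after k components = (λ_1 + ... + λ_k) / Σ λ:
  k = 1: 54/72 = 0.75
  k = 2: (54 + 18)/72 = 72/72 = 1

Summary (fraction, with percent):

explained: PC1 0.75 (75%), PC2 0.25 (25%);  cumulative: 0.75, 1


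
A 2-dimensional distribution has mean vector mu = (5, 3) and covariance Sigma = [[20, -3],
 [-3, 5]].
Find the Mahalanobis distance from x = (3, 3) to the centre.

Step 1 — centre the observation: (x - mu) = (-2, 0).

Step 2 — invert Sigma. det(Sigma) = 20·5 - (-3)² = 91.
  Sigma^{-1} = (1/det) · [[d, -b], [-b, a]] = [[0.0549, 0.033],
 [0.033, 0.2198]].

Step 3 — form the quadratic (x - mu)^T · Sigma^{-1} · (x - mu):
  Sigma^{-1} · (x - mu) = (-0.1099, -0.0659).
  (x - mu)^T · [Sigma^{-1} · (x - mu)] = (-2)·(-0.1099) + (0)·(-0.0659) = 0.2198.

Step 4 — take square root: d = √(0.2198) ≈ 0.4688.

d(x, mu) = √(0.2198) ≈ 0.4688


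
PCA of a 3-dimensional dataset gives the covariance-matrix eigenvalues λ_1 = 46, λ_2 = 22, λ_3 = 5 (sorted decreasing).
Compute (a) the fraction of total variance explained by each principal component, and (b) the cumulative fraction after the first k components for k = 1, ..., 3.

Step 1 — total variance = trace(Sigma) = Σ λ_i = 46 + 22 + 5 = 73.

Step 2 — fraction explained by component i = λ_i / Σ λ:
  PC1: 46/73 = 0.6301
  PC2: 22/73 = 0.3014
  PC3: 5/73 = 0.0685

Step 3 — cumulative fraction after k components = (λ_1 + ... + λ_k) / Σ λ:
  k = 1: 46/73 = 0.6301
  k = 2: (46 + 22)/73 = 68/73 = 0.9315
  k = 3: (46 + 22 + 5)/73 = 73/73 = 1

Summary (fraction, with percent):

explained: PC1 0.6301 (63.01%), PC2 0.3014 (30.14%), PC3 0.0685 (6.85%);  cumulative: 0.6301, 0.9315, 1


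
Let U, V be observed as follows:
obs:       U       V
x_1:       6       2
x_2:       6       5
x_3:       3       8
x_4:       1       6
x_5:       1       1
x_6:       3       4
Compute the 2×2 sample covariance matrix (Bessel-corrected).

Step 1 — column means:
  mean(U) = (6 + 6 + 3 + 1 + 1 + 3) / 6 = 20/6 = 3.3333
  mean(V) = (2 + 5 + 8 + 6 + 1 + 4) / 6 = 26/6 = 4.3333

Step 2 — sample covariance S[i,j] = (1/(n-1)) · Σ_k (x_{k,i} - mean_i) · (x_{k,j} - mean_j), with n-1 = 5.
  S[U,U] = ((2.6667)·(2.6667) + (2.6667)·(2.6667) + (-0.3333)·(-0.3333) + (-2.3333)·(-2.3333) + (-2.3333)·(-2.3333) + (-0.3333)·(-0.3333)) / 5 = 25.3333/5 = 5.0667
  S[U,V] = ((2.6667)·(-2.3333) + (2.6667)·(0.6667) + (-0.3333)·(3.6667) + (-2.3333)·(1.6667) + (-2.3333)·(-3.3333) + (-0.3333)·(-0.3333)) / 5 = -1.6667/5 = -0.3333
  S[V,V] = ((-2.3333)·(-2.3333) + (0.6667)·(0.6667) + (3.6667)·(3.6667) + (1.6667)·(1.6667) + (-3.3333)·(-3.3333) + (-0.3333)·(-0.3333)) / 5 = 33.3333/5 = 6.6667

S is symmetric (S[j,i] = S[i,j]). Assembling:

S = [[5.0667, -0.3333],
 [-0.3333, 6.6667]]


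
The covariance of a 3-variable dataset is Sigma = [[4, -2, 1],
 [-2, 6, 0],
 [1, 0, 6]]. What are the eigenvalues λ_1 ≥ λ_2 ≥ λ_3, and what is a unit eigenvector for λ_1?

Step 1 — characteristic polynomial p(λ) = det(λI - Sigma) = λ³ - tr·λ² + c_1·λ - det, where tr = trace, c_1 = sum of the principal 2×2 minors, det = det(Sigma):
  tr = 4 + 6 + 6 = 16,
  c_1 = (4·6 - (-2)²) + (4·6 - (1)²) + (6·6 - (0)²) = 20 + 23 + 36 = 79,
  det = 4·(6·6 - (0)²) - (-2)·((-2)·6 - (0)·(1)) + (1)·((-2)·(0) - 6·(1)) = 4·(36) - (-2)·(-12) + (1)·(-6) = 114.
  So p(λ) = λ³ - 16λ² + 79λ - 114.
Step 2 — look for an integer root (rational root theorem: any rational root is an integer divisor of 114). Testing λ = 6:
  p(6) = 216 - 576 + 474 - 114 = 0  ✓
  Dividing out (λ - 6): p(λ) = (λ - 6)(λ² - 10λ + 19).
Step 3 — remaining eigenvalues from the quadratic λ² - 10λ + 19 = 0:
  Δ = 10² - 4·19 = 100 - 76 = 24,  λ = (10 ± √24)/2 = (10 ± 4.899)/2 ≈ 7.4495 or 2.5505.
  Sorted: λ_1 = 7.4495,  λ_2 = 6,  λ_3 = 2.5505  (check: sum = 16 = tr ✓).

Step 4 — unit eigenvector for λ_1 ≈ 7.4495: v spans the null space of (Sigma - λ_1 I), whose rows are
  r_1 = (-3.4495, -2, 1),  r_2 = (-2, -1.4495, 0),  r_3 = (1, 0, -1.4495).
  v is orthogonal to every row, so take v ∝ r_1 × r_2 = ((-2)·(0) - (1)·(-1.4495), (1)·(-2) - (-3.4495)·(0), (-3.4495)·(-1.4495) - (-2)·(-2)) ≈ (1.4495, -2, 1).
  Let u = (1.4495, -2, 1).
  ||u|| = √((1.4495)² + (-2)² + (1)²) = √(7.101) ≈ 2.6648,  v_1 = u/||u|| ≈ (0.5439, -0.7505, 0.3753) (||v_1|| = 1).

λ_1 = 7.4495,  λ_2 = 6,  λ_3 = 2.5505;  v_1 ≈ (0.5439, -0.7505, 0.3753)


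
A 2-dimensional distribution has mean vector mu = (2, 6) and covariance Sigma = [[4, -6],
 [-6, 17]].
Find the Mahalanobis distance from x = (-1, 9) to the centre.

Step 1 — centre the observation: (x - mu) = (-3, 3).

Step 2 — invert Sigma. det(Sigma) = 4·17 - (-6)² = 32.
  Sigma^{-1} = (1/det) · [[d, -b], [-b, a]] = [[0.5312, 0.1875],
 [0.1875, 0.125]].

Step 3 — form the quadratic (x - mu)^T · Sigma^{-1} · (x - mu):
  Sigma^{-1} · (x - mu) = (-1.0312, -0.1875).
  (x - mu)^T · [Sigma^{-1} · (x - mu)] = (-3)·(-1.0312) + (3)·(-0.1875) = 2.5312.

Step 4 — take square root: d = √(2.5312) ≈ 1.591.

d(x, mu) = √(2.5312) ≈ 1.591


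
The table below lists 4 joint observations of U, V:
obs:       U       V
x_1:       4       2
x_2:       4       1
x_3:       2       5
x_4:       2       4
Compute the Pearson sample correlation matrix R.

Step 1 — column means:
  mean(U) = (4 + 4 + 2 + 2) / 4 = 12/4 = 3
  mean(V) = (2 + 1 + 5 + 4) / 4 = 12/4 = 3

Step 2 — sample variances and covariances s[i,j] = (1/(n-1)) · Σ_k (x_{k,i} - mean_i) · (x_{k,j} - mean_j), with n-1 = 3:
  s[U,U] = ((1)·(1) + (1)·(1) + (-1)·(-1) + (-1)·(-1)) / 3 = 4/3 = 1.3333
  s[U,V] = ((1)·(-1) + (1)·(-2) + (-1)·(2) + (-1)·(1)) / 3 = -6/3 = -2
  s[V,V] = ((-1)·(-1) + (-2)·(-2) + (2)·(2) + (1)·(1)) / 3 = 10/3 = 3.3333
  Sample standard deviations s_i = √(s[i,i]):
  s(U) = √(1.3333) = 1.1547
  s(V) = √(3.3333) = 1.8257

Step 3 — r_{ij} = s_{ij} / (s_i · s_j):
  r[U,U] = 1 (diagonal).
  r[U,V] = -2 / (1.1547 · 1.8257) = -2 / 2.1082 = -0.9487
  r[V,V] = 1 (diagonal).

R is symmetric with unit diagonal. Assembling:

R = [[1, -0.9487],
 [-0.9487, 1]]


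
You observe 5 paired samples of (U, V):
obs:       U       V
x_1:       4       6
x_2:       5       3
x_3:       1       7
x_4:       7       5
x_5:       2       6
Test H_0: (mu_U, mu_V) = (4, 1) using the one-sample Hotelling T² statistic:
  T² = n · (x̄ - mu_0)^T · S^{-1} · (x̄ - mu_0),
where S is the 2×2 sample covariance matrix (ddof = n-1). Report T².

Step 1 — sample mean vector:
  mean(U) = (4 + 5 + 1 + 7 + 2) / 5 = 19/5 = 3.8
  mean(V) = (6 + 3 + 7 + 5 + 6) / 5 = 27/5 = 5.4
  x̄ = (3.8, 5.4),  deviation x̄ - mu_0 = (3.8, 5.4) - (4, 1) = (-0.2, 4.4).

Step 2 — sample covariance matrix, S[i,j] = (1/(n-1)) · Σ_k (x_{k,i} - mean_i) · (x_{k,j} - mean_j), divisor n-1 = 4:
  S[U,U] = ((0.2)·(0.2) + (1.2)·(1.2) + (-2.8)·(-2.8) + (3.2)·(3.2) + (-1.8)·(-1.8)) / 4 = 22.8/4 = 5.7
  S[U,V] = ((0.2)·(0.6) + (1.2)·(-2.4) + (-2.8)·(1.6) + (3.2)·(-0.4) + (-1.8)·(0.6)) / 4 = -9.6/4 = -2.4
  S[V,V] = ((0.6)·(0.6) + (-2.4)·(-2.4) + (1.6)·(1.6) + (-0.4)·(-0.4) + (0.6)·(0.6)) / 4 = 9.2/4 = 2.3
  S = [[5.7, -2.4],
 [-2.4, 2.3]].

Step 3 — invert S. det(S) = 5.7·2.3 - (-2.4)² = 7.35.
  S^{-1} = (1/det) · [[d, -b], [-b, a]] = [[0.3129, 0.3265],
 [0.3265, 0.7755]].

Step 4 — quadratic form (x̄ - mu_0)^T · S^{-1} · (x̄ - mu_0):
  S^{-1} · (x̄ - mu_0) = (1.3741, 3.3469),
  (x̄ - mu_0)^T · [...] = (-0.2)·(1.3741) + (4.4)·(3.3469) = 14.4517.

Step 5 — scale by n: T² = 5 · 14.4517 = 72.2585.

T² ≈ 72.2585


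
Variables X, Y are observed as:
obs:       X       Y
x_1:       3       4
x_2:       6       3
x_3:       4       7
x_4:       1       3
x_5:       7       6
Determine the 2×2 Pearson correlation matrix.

Step 1 — column means:
  mean(X) = (3 + 6 + 4 + 1 + 7) / 5 = 21/5 = 4.2
  mean(Y) = (4 + 3 + 7 + 3 + 6) / 5 = 23/5 = 4.6

Step 2 — sample variances and covariances s[i,j] = (1/(n-1)) · Σ_k (x_{k,i} - mean_i) · (x_{k,j} - mean_j), with n-1 = 4:
  s[X,X] = ((-1.2)·(-1.2) + (1.8)·(1.8) + (-0.2)·(-0.2) + (-3.2)·(-3.2) + (2.8)·(2.8)) / 4 = 22.8/4 = 5.7
  s[X,Y] = ((-1.2)·(-0.6) + (1.8)·(-1.6) + (-0.2)·(2.4) + (-3.2)·(-1.6) + (2.8)·(1.4)) / 4 = 6.4/4 = 1.6
  s[Y,Y] = ((-0.6)·(-0.6) + (-1.6)·(-1.6) + (2.4)·(2.4) + (-1.6)·(-1.6) + (1.4)·(1.4)) / 4 = 13.2/4 = 3.3
  Sample standard deviations s_i = √(s[i,i]):
  s(X) = √(5.7) = 2.3875
  s(Y) = √(3.3) = 1.8166

Step 3 — r_{ij} = s_{ij} / (s_i · s_j):
  r[X,X] = 1 (diagonal).
  r[X,Y] = 1.6 / (2.3875 · 1.8166) = 1.6 / 4.337 = 0.3689
  r[Y,Y] = 1 (diagonal).

R is symmetric with unit diagonal. Assembling:

R = [[1, 0.3689],
 [0.3689, 1]]


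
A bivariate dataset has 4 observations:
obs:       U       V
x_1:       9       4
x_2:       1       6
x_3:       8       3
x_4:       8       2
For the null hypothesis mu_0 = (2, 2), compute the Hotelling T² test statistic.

Step 1 — sample mean vector:
  mean(U) = (9 + 1 + 8 + 8) / 4 = 26/4 = 6.5
  mean(V) = (4 + 6 + 3 + 2) / 4 = 15/4 = 3.75
  x̄ = (6.5, 3.75),  deviation x̄ - mu_0 = (6.5, 3.75) - (2, 2) = (4.5, 1.75).

Step 2 — sample covariance matrix, S[i,j] = (1/(n-1)) · Σ_k (x_{k,i} - mean_i) · (x_{k,j} - mean_j), divisor n-1 = 3:
  S[U,U] = ((2.5)·(2.5) + (-5.5)·(-5.5) + (1.5)·(1.5) + (1.5)·(1.5)) / 3 = 41/3 = 13.6667
  S[U,V] = ((2.5)·(0.25) + (-5.5)·(2.25) + (1.5)·(-0.75) + (1.5)·(-1.75)) / 3 = -15.5/3 = -5.1667
  S[V,V] = ((0.25)·(0.25) + (2.25)·(2.25) + (-0.75)·(-0.75) + (-1.75)·(-1.75)) / 3 = 8.75/3 = 2.9167
  S = [[13.6667, -5.1667],
 [-5.1667, 2.9167]].

Step 3 — invert S. det(S) = 13.6667·2.9167 - (-5.1667)² = 13.1667.
  S^{-1} = (1/det) · [[d, -b], [-b, a]] = [[0.2215, 0.3924],
 [0.3924, 1.038]].

Step 4 — quadratic form (x̄ - mu_0)^T · S^{-1} · (x̄ - mu_0):
  S^{-1} · (x̄ - mu_0) = (1.6835, 3.5823),
  (x̄ - mu_0)^T · [...] = (4.5)·(1.6835) + (1.75)·(3.5823) = 13.8449.

Step 5 — scale by n: T² = 4 · 13.8449 = 55.3797.

T² ≈ 55.3797


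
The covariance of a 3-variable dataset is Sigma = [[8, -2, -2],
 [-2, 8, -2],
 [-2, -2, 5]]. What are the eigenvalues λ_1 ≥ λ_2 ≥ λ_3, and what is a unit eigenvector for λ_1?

Step 1 — characteristic polynomial p(λ) = det(λI - Sigma) = λ³ - tr·λ² + c_1·λ - det, where tr = trace, c_1 = sum of the principal 2×2 minors, det = det(Sigma):
  tr = 8 + 8 + 5 = 21,
  c_1 = (8·8 - (-2)²) + (8·5 - (-2)²) + (8·5 - (-2)²) = 60 + 36 + 36 = 132,
  det = 8·(8·5 - (-2)²) - (-2)·((-2)·5 - (-2)·(-2)) + (-2)·((-2)·(-2) - 8·(-2)) = 8·(36) - (-2)·(-14) + (-2)·(20) = 220.
  So p(λ) = λ³ - 21λ² + 132λ - 220.
Step 2 — look for an integer root (rational root theorem: any rational root is an integer divisor of 220). Testing λ = 10:
  p(10) = 1000 - 2100 + 1320 - 220 = 0  ✓
  Dividing out (λ - 10): p(λ) = (λ - 10)(λ² - 11λ + 22).
Step 3 — remaining eigenvalues from the quadratic λ² - 11λ + 22 = 0:
  Δ = 11² - 4·22 = 121 - 88 = 33,  λ = (11 ± √33)/2 = (11 ± 5.7446)/2 ≈ 8.3723 or 2.6277.
  Sorted: λ_1 = 10,  λ_2 = 8.3723,  λ_3 = 2.6277  (check: sum = 21 = tr ✓).

Step 4 — unit eigenvector for λ_1 = 10: v spans the null space of (Sigma - λ_1 I), whose rows are
  r_1 = (-2, -2, -2),  r_2 = (-2, -2, -2),  r_3 = (-2, -2, -5).
  v is orthogonal to every row, so take v ∝ r_1 × r_3 = ((-2)·(-5) - (-2)·(-2), (-2)·(-2) - (-2)·(-5), (-2)·(-2) - (-2)·(-2)) = (6, -6, 0).
  Rescale (divide by 6): u = (1, -1, 0).
  ||u|| = √((1)² + (-1)² + (0)²) = √(2) ≈ 1.4142,  v_1 = u/||u|| ≈ (0.7071, -0.7071, 0) (||v_1|| = 1).

λ_1 = 10,  λ_2 = 8.3723,  λ_3 = 2.6277;  v_1 ≈ (0.7071, -0.7071, 0)


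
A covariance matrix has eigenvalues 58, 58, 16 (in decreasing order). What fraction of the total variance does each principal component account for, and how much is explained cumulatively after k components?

Step 1 — total variance = trace(Sigma) = Σ λ_i = 58 + 58 + 16 = 132.

Step 2 — fraction explained by component i = λ_i / Σ λ:
  PC1: 58/132 = 0.4394
  PC2: 58/132 = 0.4394
  PC3: 16/132 = 0.1212

Step 3 — cumulative fraction after k components = (λ_1 + ... + λ_k) / Σ λ:
  k = 1: 58/132 = 0.4394
  k = 2: (58 + 58)/132 = 116/132 = 0.8788
  k = 3: (58 + 58 + 16)/132 = 132/132 = 1

Summary (fraction, with percent):

explained: PC1 0.4394 (43.94%), PC2 0.4394 (43.94%), PC3 0.1212 (12.12%);  cumulative: 0.4394, 0.8788, 1


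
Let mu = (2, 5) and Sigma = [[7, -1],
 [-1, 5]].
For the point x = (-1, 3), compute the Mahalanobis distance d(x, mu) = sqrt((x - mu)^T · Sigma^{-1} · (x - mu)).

Step 1 — centre the observation: (x - mu) = (-3, -2).

Step 2 — invert Sigma. det(Sigma) = 7·5 - (-1)² = 34.
  Sigma^{-1} = (1/det) · [[d, -b], [-b, a]] = [[0.1471, 0.0294],
 [0.0294, 0.2059]].

Step 3 — form the quadratic (x - mu)^T · Sigma^{-1} · (x - mu):
  Sigma^{-1} · (x - mu) = (-0.5, -0.5).
  (x - mu)^T · [Sigma^{-1} · (x - mu)] = (-3)·(-0.5) + (-2)·(-0.5) = 2.5.

Step 4 — take square root: d = √(2.5) ≈ 1.5811.

d(x, mu) = √(2.5) ≈ 1.5811


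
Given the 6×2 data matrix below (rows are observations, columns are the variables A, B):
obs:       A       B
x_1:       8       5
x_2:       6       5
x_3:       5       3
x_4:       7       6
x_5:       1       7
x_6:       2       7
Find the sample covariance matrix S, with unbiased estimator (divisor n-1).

Step 1 — column means:
  mean(A) = (8 + 6 + 5 + 7 + 1 + 2) / 6 = 29/6 = 4.8333
  mean(B) = (5 + 5 + 3 + 6 + 7 + 7) / 6 = 33/6 = 5.5

Step 2 — sample covariance S[i,j] = (1/(n-1)) · Σ_k (x_{k,i} - mean_i) · (x_{k,j} - mean_j), with n-1 = 5.
  S[A,A] = ((3.1667)·(3.1667) + (1.1667)·(1.1667) + (0.1667)·(0.1667) + (2.1667)·(2.1667) + (-3.8333)·(-3.8333) + (-2.8333)·(-2.8333)) / 5 = 38.8333/5 = 7.7667
  S[A,B] = ((3.1667)·(-0.5) + (1.1667)·(-0.5) + (0.1667)·(-2.5) + (2.1667)·(0.5) + (-3.8333)·(1.5) + (-2.8333)·(1.5)) / 5 = -11.5/5 = -2.3
  S[B,B] = ((-0.5)·(-0.5) + (-0.5)·(-0.5) + (-2.5)·(-2.5) + (0.5)·(0.5) + (1.5)·(1.5) + (1.5)·(1.5)) / 5 = 11.5/5 = 2.3

S is symmetric (S[j,i] = S[i,j]). Assembling:

S = [[7.7667, -2.3],
 [-2.3, 2.3]]


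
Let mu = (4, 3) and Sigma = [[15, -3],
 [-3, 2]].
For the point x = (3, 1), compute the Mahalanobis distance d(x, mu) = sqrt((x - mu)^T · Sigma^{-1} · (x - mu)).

Step 1 — centre the observation: (x - mu) = (-1, -2).

Step 2 — invert Sigma. det(Sigma) = 15·2 - (-3)² = 21.
  Sigma^{-1} = (1/det) · [[d, -b], [-b, a]] = [[0.0952, 0.1429],
 [0.1429, 0.7143]].

Step 3 — form the quadratic (x - mu)^T · Sigma^{-1} · (x - mu):
  Sigma^{-1} · (x - mu) = (-0.381, -1.5714).
  (x - mu)^T · [Sigma^{-1} · (x - mu)] = (-1)·(-0.381) + (-2)·(-1.5714) = 3.5238.

Step 4 — take square root: d = √(3.5238) ≈ 1.8772.

d(x, mu) = √(3.5238) ≈ 1.8772


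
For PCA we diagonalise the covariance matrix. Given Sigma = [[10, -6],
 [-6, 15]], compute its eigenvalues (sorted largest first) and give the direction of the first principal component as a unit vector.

Step 1 — characteristic polynomial of 2×2 Sigma:
  det(Sigma - λI) = λ² - trace · λ + det = 0.
  trace = 10 + 15 = 25, det = 10·15 - (-6)² = 114.
Step 2 — discriminant:
  Δ = trace² - 4·det = 625 - 456 = 169.
Step 3 — eigenvalues:
  λ = (trace ± √Δ)/2 = (25 ± 13)/2,
  λ_1 = 19,  λ_2 = 6.

Step 4 — unit eigenvector for λ_1: solve (Sigma - λ_1 I)v = 0. First row:
  (10 - 19)·v_x + (-6)·v_y = 0, i.e. (-9)·v_x + (-6)·v_y = 0,
  so v ∝ (b, λ_1 - a) = (-6, 9); multiply by -1 so the first entry is positive: u = (6, -9).
  ||u|| = √((6)² + (-9)²) = √(117) ≈ 10.8167,
  v_1 = u/||u|| ≈ (0.5547, -0.8321) (||v_1|| = 1).

λ_1 = 19,  λ_2 = 6;  v_1 ≈ (0.5547, -0.8321)


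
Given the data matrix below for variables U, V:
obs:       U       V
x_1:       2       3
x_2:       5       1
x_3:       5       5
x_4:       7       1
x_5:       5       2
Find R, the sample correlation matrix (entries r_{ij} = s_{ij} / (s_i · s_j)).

Step 1 — column means:
  mean(U) = (2 + 5 + 5 + 7 + 5) / 5 = 24/5 = 4.8
  mean(V) = (3 + 1 + 5 + 1 + 2) / 5 = 12/5 = 2.4

Step 2 — sample variances and covariances s[i,j] = (1/(n-1)) · Σ_k (x_{k,i} - mean_i) · (x_{k,j} - mean_j), with n-1 = 4:
  s[U,U] = ((-2.8)·(-2.8) + (0.2)·(0.2) + (0.2)·(0.2) + (2.2)·(2.2) + (0.2)·(0.2)) / 4 = 12.8/4 = 3.2
  s[U,V] = ((-2.8)·(0.6) + (0.2)·(-1.4) + (0.2)·(2.6) + (2.2)·(-1.4) + (0.2)·(-0.4)) / 4 = -4.6/4 = -1.15
  s[V,V] = ((0.6)·(0.6) + (-1.4)·(-1.4) + (2.6)·(2.6) + (-1.4)·(-1.4) + (-0.4)·(-0.4)) / 4 = 11.2/4 = 2.8
  Sample standard deviations s_i = √(s[i,i]):
  s(U) = √(3.2) = 1.7889
  s(V) = √(2.8) = 1.6733

Step 3 — r_{ij} = s_{ij} / (s_i · s_j):
  r[U,U] = 1 (diagonal).
  r[U,V] = -1.15 / (1.7889 · 1.6733) = -1.15 / 2.9933 = -0.3842
  r[V,V] = 1 (diagonal).

R is symmetric with unit diagonal. Assembling:

R = [[1, -0.3842],
 [-0.3842, 1]]


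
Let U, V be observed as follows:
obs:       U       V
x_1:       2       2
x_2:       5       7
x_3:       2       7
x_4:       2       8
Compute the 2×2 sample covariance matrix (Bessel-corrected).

Step 1 — column means:
  mean(U) = (2 + 5 + 2 + 2) / 4 = 11/4 = 2.75
  mean(V) = (2 + 7 + 7 + 8) / 4 = 24/4 = 6

Step 2 — sample covariance S[i,j] = (1/(n-1)) · Σ_k (x_{k,i} - mean_i) · (x_{k,j} - mean_j), with n-1 = 3.
  S[U,U] = ((-0.75)·(-0.75) + (2.25)·(2.25) + (-0.75)·(-0.75) + (-0.75)·(-0.75)) / 3 = 6.75/3 = 2.25
  S[U,V] = ((-0.75)·(-4) + (2.25)·(1) + (-0.75)·(1) + (-0.75)·(2)) / 3 = 3/3 = 1
  S[V,V] = ((-4)·(-4) + (1)·(1) + (1)·(1) + (2)·(2)) / 3 = 22/3 = 7.3333

S is symmetric (S[j,i] = S[i,j]). Assembling:

S = [[2.25, 1],
 [1, 7.3333]]


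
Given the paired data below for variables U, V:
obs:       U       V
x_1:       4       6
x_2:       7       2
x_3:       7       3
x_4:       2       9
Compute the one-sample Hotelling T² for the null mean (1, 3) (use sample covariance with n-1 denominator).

Step 1 — sample mean vector:
  mean(U) = (4 + 7 + 7 + 2) / 4 = 20/4 = 5
  mean(V) = (6 + 2 + 3 + 9) / 4 = 20/4 = 5
  x̄ = (5, 5),  deviation x̄ - mu_0 = (5, 5) - (1, 3) = (4, 2).

Step 2 — sample covariance matrix, S[i,j] = (1/(n-1)) · Σ_k (x_{k,i} - mean_i) · (x_{k,j} - mean_j), divisor n-1 = 3:
  S[U,U] = ((-1)·(-1) + (2)·(2) + (2)·(2) + (-3)·(-3)) / 3 = 18/3 = 6
  S[U,V] = ((-1)·(1) + (2)·(-3) + (2)·(-2) + (-3)·(4)) / 3 = -23/3 = -7.6667
  S[V,V] = ((1)·(1) + (-3)·(-3) + (-2)·(-2) + (4)·(4)) / 3 = 30/3 = 10
  S = [[6, -7.6667],
 [-7.6667, 10]].

Step 3 — invert S. det(S) = 6·10 - (-7.6667)² = 1.2222.
  S^{-1} = (1/det) · [[d, -b], [-b, a]] = [[8.1818, 6.2727],
 [6.2727, 4.9091]].

Step 4 — quadratic form (x̄ - mu_0)^T · S^{-1} · (x̄ - mu_0):
  S^{-1} · (x̄ - mu_0) = (45.2727, 34.9091),
  (x̄ - mu_0)^T · [...] = (4)·(45.2727) + (2)·(34.9091) = 250.9091.

Step 5 — scale by n: T² = 4 · 250.9091 = 1003.6364.

T² ≈ 1003.6364


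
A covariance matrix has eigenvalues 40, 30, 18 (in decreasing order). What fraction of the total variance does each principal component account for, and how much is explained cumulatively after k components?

Step 1 — total variance = trace(Sigma) = Σ λ_i = 40 + 30 + 18 = 88.

Step 2 — fraction explained by component i = λ_i / Σ λ:
  PC1: 40/88 = 0.4545
  PC2: 30/88 = 0.3409
  PC3: 18/88 = 0.2045

Step 3 — cumulative fraction after k components = (λ_1 + ... + λ_k) / Σ λ:
  k = 1: 40/88 = 0.4545
  k = 2: (40 + 30)/88 = 70/88 = 0.7955
  k = 3: (40 + 30 + 18)/88 = 88/88 = 1

Summary (fraction, with percent):

explained: PC1 0.4545 (45.45%), PC2 0.3409 (34.09%), PC3 0.2045 (20.45%);  cumulative: 0.4545, 0.7955, 1


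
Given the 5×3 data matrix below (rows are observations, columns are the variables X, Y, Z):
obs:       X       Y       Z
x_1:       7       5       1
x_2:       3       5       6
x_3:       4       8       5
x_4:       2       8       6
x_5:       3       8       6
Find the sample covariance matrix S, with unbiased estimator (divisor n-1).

Step 1 — column means:
  mean(X) = (7 + 3 + 4 + 2 + 3) / 5 = 19/5 = 3.8
  mean(Y) = (5 + 5 + 8 + 8 + 8) / 5 = 34/5 = 6.8
  mean(Z) = (1 + 6 + 5 + 6 + 6) / 5 = 24/5 = 4.8

Step 2 — sample covariance S[i,j] = (1/(n-1)) · Σ_k (x_{k,i} - mean_i) · (x_{k,j} - mean_j), with n-1 = 4.
  S[X,X] = ((3.2)·(3.2) + (-0.8)·(-0.8) + (0.2)·(0.2) + (-1.8)·(-1.8) + (-0.8)·(-0.8)) / 4 = 14.8/4 = 3.7
  S[X,Y] = ((3.2)·(-1.8) + (-0.8)·(-1.8) + (0.2)·(1.2) + (-1.8)·(1.2) + (-0.8)·(1.2)) / 4 = -7.2/4 = -1.8
  S[X,Z] = ((3.2)·(-3.8) + (-0.8)·(1.2) + (0.2)·(0.2) + (-1.8)·(1.2) + (-0.8)·(1.2)) / 4 = -16.2/4 = -4.05
  S[Y,Y] = ((-1.8)·(-1.8) + (-1.8)·(-1.8) + (1.2)·(1.2) + (1.2)·(1.2) + (1.2)·(1.2)) / 4 = 10.8/4 = 2.7
  S[Y,Z] = ((-1.8)·(-3.8) + (-1.8)·(1.2) + (1.2)·(0.2) + (1.2)·(1.2) + (1.2)·(1.2)) / 4 = 7.8/4 = 1.95
  S[Z,Z] = ((-3.8)·(-3.8) + (1.2)·(1.2) + (0.2)·(0.2) + (1.2)·(1.2) + (1.2)·(1.2)) / 4 = 18.8/4 = 4.7

S is symmetric (S[j,i] = S[i,j]). Assembling:

S = [[3.7, -1.8, -4.05],
 [-1.8, 2.7, 1.95],
 [-4.05, 1.95, 4.7]]


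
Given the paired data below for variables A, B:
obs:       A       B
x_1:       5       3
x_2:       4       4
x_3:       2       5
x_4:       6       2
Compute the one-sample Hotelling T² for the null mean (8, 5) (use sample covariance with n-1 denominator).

Step 1 — sample mean vector:
  mean(A) = (5 + 4 + 2 + 6) / 4 = 17/4 = 4.25
  mean(B) = (3 + 4 + 5 + 2) / 4 = 14/4 = 3.5
  x̄ = (4.25, 3.5),  deviation x̄ - mu_0 = (4.25, 3.5) - (8, 5) = (-3.75, -1.5).

Step 2 — sample covariance matrix, S[i,j] = (1/(n-1)) · Σ_k (x_{k,i} - mean_i) · (x_{k,j} - mean_j), divisor n-1 = 3:
  S[A,A] = ((0.75)·(0.75) + (-0.25)·(-0.25) + (-2.25)·(-2.25) + (1.75)·(1.75)) / 3 = 8.75/3 = 2.9167
  S[A,B] = ((0.75)·(-0.5) + (-0.25)·(0.5) + (-2.25)·(1.5) + (1.75)·(-1.5)) / 3 = -6.5/3 = -2.1667
  S[B,B] = ((-0.5)·(-0.5) + (0.5)·(0.5) + (1.5)·(1.5) + (-1.5)·(-1.5)) / 3 = 5/3 = 1.6667
  S = [[2.9167, -2.1667],
 [-2.1667, 1.6667]].

Step 3 — invert S. det(S) = 2.9167·1.6667 - (-2.1667)² = 0.1667.
  S^{-1} = (1/det) · [[d, -b], [-b, a]] = [[10, 13],
 [13, 17.5]].

Step 4 — quadratic form (x̄ - mu_0)^T · S^{-1} · (x̄ - mu_0):
  S^{-1} · (x̄ - mu_0) = (-57, -75),
  (x̄ - mu_0)^T · [...] = (-3.75)·(-57) + (-1.5)·(-75) = 326.25.

Step 5 — scale by n: T² = 4 · 326.25 = 1305.

T² ≈ 1305


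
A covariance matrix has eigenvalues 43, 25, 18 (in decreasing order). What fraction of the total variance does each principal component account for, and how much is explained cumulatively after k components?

Step 1 — total variance = trace(Sigma) = Σ λ_i = 43 + 25 + 18 = 86.

Step 2 — fraction explained by component i = λ_i / Σ λ:
  PC1: 43/86 = 0.5
  PC2: 25/86 = 0.2907
  PC3: 18/86 = 0.2093

Step 3 — cumulative fraction after k components = (λ_1 + ... + λ_k) / Σ λ:
  k = 1: 43/86 = 0.5
  k = 2: (43 + 25)/86 = 68/86 = 0.7907
  k = 3: (43 + 25 + 18)/86 = 86/86 = 1

Summary (fraction, with percent):

explained: PC1 0.5 (50%), PC2 0.2907 (29.07%), PC3 0.2093 (20.93%);  cumulative: 0.5, 0.7907, 1


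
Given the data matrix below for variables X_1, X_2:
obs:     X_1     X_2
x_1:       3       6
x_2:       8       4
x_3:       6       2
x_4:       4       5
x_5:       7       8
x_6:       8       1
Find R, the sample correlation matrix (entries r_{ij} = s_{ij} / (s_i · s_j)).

Step 1 — column means:
  mean(X_1) = (3 + 8 + 6 + 4 + 7 + 8) / 6 = 36/6 = 6
  mean(X_2) = (6 + 4 + 2 + 5 + 8 + 1) / 6 = 26/6 = 4.3333

Step 2 — sample variances and covariances s[i,j] = (1/(n-1)) · Σ_k (x_{k,i} - mean_i) · (x_{k,j} - mean_j), with n-1 = 5:
  s[X_1,X_1] = ((-3)·(-3) + (2)·(2) + (0)·(0) + (-2)·(-2) + (1)·(1) + (2)·(2)) / 5 = 22/5 = 4.4
  s[X_1,X_2] = ((-3)·(1.6667) + (2)·(-0.3333) + (0)·(-2.3333) + (-2)·(0.6667) + (1)·(3.6667) + (2)·(-3.3333)) / 5 = -10/5 = -2
  s[X_2,X_2] = ((1.6667)·(1.6667) + (-0.3333)·(-0.3333) + (-2.3333)·(-2.3333) + (0.6667)·(0.6667) + (3.6667)·(3.6667) + (-3.3333)·(-3.3333)) / 5 = 33.3333/5 = 6.6667
  Sample standard deviations s_i = √(s[i,i]):
  s(X_1) = √(4.4) = 2.0976
  s(X_2) = √(6.6667) = 2.582

Step 3 — r_{ij} = s_{ij} / (s_i · s_j):
  r[X_1,X_1] = 1 (diagonal).
  r[X_1,X_2] = -2 / (2.0976 · 2.582) = -2 / 5.416 = -0.3693
  r[X_2,X_2] = 1 (diagonal).

R is symmetric with unit diagonal. Assembling:

R = [[1, -0.3693],
 [-0.3693, 1]]


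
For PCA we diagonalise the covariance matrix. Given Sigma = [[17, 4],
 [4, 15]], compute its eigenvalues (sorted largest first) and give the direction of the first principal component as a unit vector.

Step 1 — characteristic polynomial of 2×2 Sigma:
  det(Sigma - λI) = λ² - trace · λ + det = 0.
  trace = 17 + 15 = 32, det = 17·15 - (4)² = 239.
Step 2 — discriminant:
  Δ = trace² - 4·det = 1024 - 956 = 68.
Step 3 — eigenvalues:
  λ = (trace ± √Δ)/2 = (32 ± 8.2462)/2,
  λ_1 = 20.1231,  λ_2 = 11.8769.

Step 4 — unit eigenvector for λ_1: solve (Sigma - λ_1 I)v = 0. First row:
  (17 - 20.1231)·v_x + (4)·v_y = 0, i.e. (-3.1231)·v_x + (4)·v_y = 0,
  so v ∝ (b, λ_1 - a) = (4, 3.1231) = u.
  ||u|| = √((4)² + (3.1231)²) = √(25.7538) ≈ 5.0748,
  v_1 = u/||u|| ≈ (0.7882, 0.6154) (||v_1|| = 1).

λ_1 = 20.1231,  λ_2 = 11.8769;  v_1 ≈ (0.7882, 0.6154)


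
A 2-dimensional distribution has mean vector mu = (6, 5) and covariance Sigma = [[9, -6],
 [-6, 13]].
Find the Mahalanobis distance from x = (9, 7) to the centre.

Step 1 — centre the observation: (x - mu) = (3, 2).

Step 2 — invert Sigma. det(Sigma) = 9·13 - (-6)² = 81.
  Sigma^{-1} = (1/det) · [[d, -b], [-b, a]] = [[0.1605, 0.0741],
 [0.0741, 0.1111]].

Step 3 — form the quadratic (x - mu)^T · Sigma^{-1} · (x - mu):
  Sigma^{-1} · (x - mu) = (0.6296, 0.4444).
  (x - mu)^T · [Sigma^{-1} · (x - mu)] = (3)·(0.6296) + (2)·(0.4444) = 2.7778.

Step 4 — take square root: d = √(2.7778) ≈ 1.6667.

d(x, mu) = √(2.7778) ≈ 1.6667


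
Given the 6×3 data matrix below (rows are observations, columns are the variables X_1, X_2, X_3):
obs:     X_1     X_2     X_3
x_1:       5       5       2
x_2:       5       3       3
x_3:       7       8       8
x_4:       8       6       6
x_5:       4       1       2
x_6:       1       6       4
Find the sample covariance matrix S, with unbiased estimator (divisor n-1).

Step 1 — column means:
  mean(X_1) = (5 + 5 + 7 + 8 + 4 + 1) / 6 = 30/6 = 5
  mean(X_2) = (5 + 3 + 8 + 6 + 1 + 6) / 6 = 29/6 = 4.8333
  mean(X_3) = (2 + 3 + 8 + 6 + 2 + 4) / 6 = 25/6 = 4.1667

Step 2 — sample covariance S[i,j] = (1/(n-1)) · Σ_k (x_{k,i} - mean_i) · (x_{k,j} - mean_j), with n-1 = 5.
  S[X_1,X_1] = ((0)·(0) + (0)·(0) + (2)·(2) + (3)·(3) + (-1)·(-1) + (-4)·(-4)) / 5 = 30/5 = 6
  S[X_1,X_2] = ((0)·(0.1667) + (0)·(-1.8333) + (2)·(3.1667) + (3)·(1.1667) + (-1)·(-3.8333) + (-4)·(1.1667)) / 5 = 9/5 = 1.8
  S[X_1,X_3] = ((0)·(-2.1667) + (0)·(-1.1667) + (2)·(3.8333) + (3)·(1.8333) + (-1)·(-2.1667) + (-4)·(-0.1667)) / 5 = 16/5 = 3.2
  S[X_2,X_2] = ((0.1667)·(0.1667) + (-1.8333)·(-1.8333) + (3.1667)·(3.1667) + (1.1667)·(1.1667) + (-3.8333)·(-3.8333) + (1.1667)·(1.1667)) / 5 = 30.8333/5 = 6.1667
  S[X_2,X_3] = ((0.1667)·(-2.1667) + (-1.8333)·(-1.1667) + (3.1667)·(3.8333) + (1.1667)·(1.8333) + (-3.8333)·(-2.1667) + (1.1667)·(-0.1667)) / 5 = 24.1667/5 = 4.8333
  S[X_3,X_3] = ((-2.1667)·(-2.1667) + (-1.1667)·(-1.1667) + (3.8333)·(3.8333) + (1.8333)·(1.8333) + (-2.1667)·(-2.1667) + (-0.1667)·(-0.1667)) / 5 = 28.8333/5 = 5.7667

S is symmetric (S[j,i] = S[i,j]). Assembling:

S = [[6, 1.8, 3.2],
 [1.8, 6.1667, 4.8333],
 [3.2, 4.8333, 5.7667]]
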